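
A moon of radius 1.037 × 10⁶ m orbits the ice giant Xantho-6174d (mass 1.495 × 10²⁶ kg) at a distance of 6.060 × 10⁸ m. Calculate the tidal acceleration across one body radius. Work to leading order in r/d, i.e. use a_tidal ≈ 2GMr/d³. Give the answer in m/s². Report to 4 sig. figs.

9.299 × 10⁻⁵ m/s²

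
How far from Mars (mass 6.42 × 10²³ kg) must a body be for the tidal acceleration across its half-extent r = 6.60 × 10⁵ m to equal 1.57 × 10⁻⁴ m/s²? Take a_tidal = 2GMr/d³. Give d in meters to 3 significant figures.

7.12 × 10⁷ m

2GMr/d³ = a_tidal  ⇒  d = (2GMr / a_tidal)^(1/3)
d = (2 × 6.674×10⁻¹¹ × (6.42 × 10²³) × (6.60 × 10⁵) / (1.57 × 10⁻⁴))^(1/3)
  = 7.12 × 10⁷ m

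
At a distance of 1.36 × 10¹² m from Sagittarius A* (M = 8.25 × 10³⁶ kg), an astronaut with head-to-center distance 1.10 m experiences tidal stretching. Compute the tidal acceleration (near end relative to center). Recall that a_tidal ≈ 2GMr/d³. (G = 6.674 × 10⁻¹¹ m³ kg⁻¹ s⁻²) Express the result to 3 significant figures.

Δg = 2GMr/d³
   = 2 × (6.674 × 10⁻¹¹) × (8.25 × 10³⁶) × (1.10) / (1.36 × 10¹²)³
   = 4.82 × 10⁻¹⁰ m/s²

4.82 × 10⁻¹⁰ m/s²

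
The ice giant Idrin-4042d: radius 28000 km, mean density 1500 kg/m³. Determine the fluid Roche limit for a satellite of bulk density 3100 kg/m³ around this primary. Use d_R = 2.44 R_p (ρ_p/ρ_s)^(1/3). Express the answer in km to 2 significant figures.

54000 km

d_R = 2.44 × 28000 km × (1500/3100)^(1/3)
    = 54000 km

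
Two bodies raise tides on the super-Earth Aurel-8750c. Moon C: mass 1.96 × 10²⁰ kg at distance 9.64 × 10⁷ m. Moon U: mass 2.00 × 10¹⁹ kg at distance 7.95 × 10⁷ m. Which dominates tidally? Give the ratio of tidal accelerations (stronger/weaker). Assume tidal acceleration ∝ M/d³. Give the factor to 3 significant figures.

Moon C, by a factor of ≈ 5.50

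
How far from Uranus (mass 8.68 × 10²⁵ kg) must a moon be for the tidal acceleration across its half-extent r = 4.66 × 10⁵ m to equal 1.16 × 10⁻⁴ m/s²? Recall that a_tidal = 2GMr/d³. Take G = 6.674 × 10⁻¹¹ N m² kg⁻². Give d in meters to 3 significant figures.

3.60 × 10⁸ m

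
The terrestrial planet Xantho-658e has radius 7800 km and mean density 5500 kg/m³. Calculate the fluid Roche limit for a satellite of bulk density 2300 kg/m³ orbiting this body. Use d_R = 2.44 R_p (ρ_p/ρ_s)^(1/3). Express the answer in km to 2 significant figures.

d_R = 2.44 × 7800 km × (5500/2300)^(1/3)
    = 25000 km

25000 km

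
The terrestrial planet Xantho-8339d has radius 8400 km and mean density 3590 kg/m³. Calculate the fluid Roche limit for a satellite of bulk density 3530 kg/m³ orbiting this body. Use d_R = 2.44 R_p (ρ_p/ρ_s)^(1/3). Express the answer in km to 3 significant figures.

d_R = 2.44 × 8400 km × (3590/3530)^(1/3)
    = 20600 km

20600 km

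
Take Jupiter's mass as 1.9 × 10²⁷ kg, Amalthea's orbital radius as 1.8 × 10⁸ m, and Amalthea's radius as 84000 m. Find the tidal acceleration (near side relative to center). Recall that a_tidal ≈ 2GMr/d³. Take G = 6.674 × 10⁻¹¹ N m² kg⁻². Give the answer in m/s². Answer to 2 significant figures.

a_tidal = 2GMr/d³
        = 2 × (6.674 × 10⁻¹¹) × (1.9 × 10²⁷) × (84000) / (1.8 × 10⁸)³
        = 3.7 × 10⁻³ m/s²

3.7 × 10⁻³ m/s²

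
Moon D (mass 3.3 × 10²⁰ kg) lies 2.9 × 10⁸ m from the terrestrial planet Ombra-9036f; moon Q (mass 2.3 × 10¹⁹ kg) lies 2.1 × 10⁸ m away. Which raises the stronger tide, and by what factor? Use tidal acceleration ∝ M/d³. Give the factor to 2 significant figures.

Moon D, by a factor of ≈ 5.4

The tide-raising term goes as M/d³ (the gradient of a 1/d² field).
Moon D: (3.3 × 10²⁰) / (2.9 × 10⁸)³ = 1.353 × 10⁻⁵
Moon Q: (2.3 × 10¹⁹) / (2.1 × 10⁸)³ = 2.484 × 10⁻⁶
Ratio (larger/smaller) = 5.4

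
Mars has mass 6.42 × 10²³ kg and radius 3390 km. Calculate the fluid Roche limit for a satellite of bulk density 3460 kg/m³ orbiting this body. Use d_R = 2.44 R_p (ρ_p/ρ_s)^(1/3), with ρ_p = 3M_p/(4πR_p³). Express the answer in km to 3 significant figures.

8630 km

ρ_p = 3M_p/(4πR_p³) = 3 × (6.42 × 10²³) / (4π × (3.39 × 10⁶ m)³) = 3930 kg/m³
d_R = 2.44 × 3390 km × (3930/3460)^(1/3)
    = 8630 km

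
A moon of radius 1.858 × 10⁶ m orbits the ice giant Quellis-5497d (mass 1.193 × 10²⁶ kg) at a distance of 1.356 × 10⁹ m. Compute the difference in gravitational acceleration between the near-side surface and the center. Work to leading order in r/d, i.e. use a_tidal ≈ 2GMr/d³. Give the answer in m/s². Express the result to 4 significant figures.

Δa = 2GMr/d³
   = 2 × (6.674 × 10⁻¹¹) × (1.193 × 10²⁶) × (1.858 × 10⁶) / (1.356 × 10⁹)³
   = 1.187 × 10⁻⁵ m/s²

1.187 × 10⁻⁵ m/s²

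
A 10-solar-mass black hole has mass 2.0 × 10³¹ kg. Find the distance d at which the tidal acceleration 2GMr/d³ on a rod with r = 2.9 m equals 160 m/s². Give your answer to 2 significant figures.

2GMr/d³ = a_tidal  ⇒  d = (2GMr / a_tidal)^(1/3)
d = (2 × 6.674×10⁻¹¹ × (2.0 × 10³¹) × (2.9) / (160))^(1/3)
  = 3.6 × 10⁶ m

3.6 × 10⁶ m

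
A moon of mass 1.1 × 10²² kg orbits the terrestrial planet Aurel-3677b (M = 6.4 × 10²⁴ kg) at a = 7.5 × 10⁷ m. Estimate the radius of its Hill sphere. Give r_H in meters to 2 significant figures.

r_H ≈ a (m/3M)^(1/3)
    = (7.5 × 10⁷) × (1.1 × 10²² / (3 × 6.4 × 10²⁴))^(1/3)
    = 6.2 × 10⁶ m

6.2 × 10⁶ m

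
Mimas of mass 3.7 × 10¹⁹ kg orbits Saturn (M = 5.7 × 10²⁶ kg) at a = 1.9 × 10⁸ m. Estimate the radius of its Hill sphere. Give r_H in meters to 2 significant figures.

5.3 × 10⁵ m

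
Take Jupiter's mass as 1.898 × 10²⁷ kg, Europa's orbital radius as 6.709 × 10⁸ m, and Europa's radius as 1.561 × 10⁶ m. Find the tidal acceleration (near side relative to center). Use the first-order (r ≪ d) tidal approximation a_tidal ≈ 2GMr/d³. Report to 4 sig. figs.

1.310 × 10⁻³ m/s²

Δg = 2GMr/d³
   = 2 × (6.674 × 10⁻¹¹) × (1.898 × 10²⁷) × (1.561 × 10⁶) / (6.709 × 10⁸)³
   = 1.310 × 10⁻³ m/s²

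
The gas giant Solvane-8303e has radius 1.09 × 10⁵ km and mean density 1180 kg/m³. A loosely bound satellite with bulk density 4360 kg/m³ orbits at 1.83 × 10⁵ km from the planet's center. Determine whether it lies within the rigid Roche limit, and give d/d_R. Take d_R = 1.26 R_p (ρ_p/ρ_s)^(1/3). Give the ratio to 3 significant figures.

outside; d/d_R ≈ 2.06

d_R = 1.26 × (1.09 × 10⁵ km) × (1180/4360)^(1/3) = 88840 km
d/d_R = (1.83 × 10⁵) / (88840) = 2.06
Since d/d_R > 1, the body is outside the Roche limit.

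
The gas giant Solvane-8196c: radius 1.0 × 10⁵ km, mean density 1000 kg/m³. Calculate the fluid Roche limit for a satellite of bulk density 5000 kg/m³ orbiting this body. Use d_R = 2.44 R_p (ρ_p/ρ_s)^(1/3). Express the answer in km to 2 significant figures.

1.4 × 10⁵ km

d_R = 2.44 × 1.0 × 10⁵ km × (1000/5000)^(1/3)
    = 1.4 × 10⁵ km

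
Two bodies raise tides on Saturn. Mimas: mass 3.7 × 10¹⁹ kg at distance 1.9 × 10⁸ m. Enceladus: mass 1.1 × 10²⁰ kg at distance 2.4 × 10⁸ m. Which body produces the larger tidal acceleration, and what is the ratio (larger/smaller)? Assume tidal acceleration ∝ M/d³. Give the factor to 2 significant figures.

Enceladus, by a factor of ≈ 1.5

The tide-raising term goes as M/d³ (the gradient of a 1/d² field).
Mimas: (3.7 × 10¹⁹) / (1.9 × 10⁸)³ = 5.394 × 10⁻⁶
Enceladus: (1.1 × 10²⁰) / (2.4 × 10⁸)³ = 7.957 × 10⁻⁶
Ratio (larger/smaller) = 1.5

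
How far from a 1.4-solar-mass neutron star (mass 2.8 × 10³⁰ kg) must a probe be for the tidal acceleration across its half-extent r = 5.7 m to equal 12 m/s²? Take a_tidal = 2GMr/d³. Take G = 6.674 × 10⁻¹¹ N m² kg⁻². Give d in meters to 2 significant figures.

2GMr/d³ = a_tidal  ⇒  d = (2GMr / a_tidal)^(1/3)
d = (2 × 6.674×10⁻¹¹ × (2.8 × 10³⁰) × (5.7) / (12))^(1/3)
  = 5.6 × 10⁶ m

5.6 × 10⁶ m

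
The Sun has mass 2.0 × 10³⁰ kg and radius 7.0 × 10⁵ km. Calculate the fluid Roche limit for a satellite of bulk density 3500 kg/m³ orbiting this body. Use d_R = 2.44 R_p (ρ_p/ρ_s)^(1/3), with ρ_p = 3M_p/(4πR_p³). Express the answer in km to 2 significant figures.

ρ_p = 3M_p/(4πR_p³) = 3 × (2.0 × 10³⁰) / (4π × (7.0 × 10⁸ m)³) = 1400 kg/m³
d_R = 2.44 × 7.0 × 10⁵ km × (1400/3500)^(1/3)
    = 1.3 × 10⁶ km

1.3 × 10⁶ km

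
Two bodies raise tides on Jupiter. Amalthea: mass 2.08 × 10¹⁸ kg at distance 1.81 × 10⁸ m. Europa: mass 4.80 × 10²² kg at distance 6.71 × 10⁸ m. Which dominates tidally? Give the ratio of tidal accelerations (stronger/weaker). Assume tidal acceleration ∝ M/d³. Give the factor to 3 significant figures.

Europa, by a factor of ≈ 453

Compare M/d³ for the two perturbers:
Amalthea: (2.08 × 10¹⁸) / (1.81 × 10⁸)³ = 3.508 × 10⁻⁷
Europa: (4.80 × 10²²) / (6.71 × 10⁸)³ = 1.589 × 10⁻⁴
Ratio (larger/smaller) = 453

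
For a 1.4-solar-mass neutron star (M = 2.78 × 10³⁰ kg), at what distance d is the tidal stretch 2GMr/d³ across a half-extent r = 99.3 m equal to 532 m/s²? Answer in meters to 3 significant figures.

4.11 × 10⁶ m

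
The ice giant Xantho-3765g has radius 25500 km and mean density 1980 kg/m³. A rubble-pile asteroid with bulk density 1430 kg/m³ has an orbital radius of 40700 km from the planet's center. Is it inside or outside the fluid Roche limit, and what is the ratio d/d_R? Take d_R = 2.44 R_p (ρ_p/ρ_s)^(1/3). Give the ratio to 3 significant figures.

d_R = 2.44 × (25500 km) × (1980/1430)^(1/3) = 69350 km
d/d_R = (40700) / (69350) = 0.587
Since d/d_R < 1, the body is inside the Roche limit.

inside; d/d_R ≈ 0.587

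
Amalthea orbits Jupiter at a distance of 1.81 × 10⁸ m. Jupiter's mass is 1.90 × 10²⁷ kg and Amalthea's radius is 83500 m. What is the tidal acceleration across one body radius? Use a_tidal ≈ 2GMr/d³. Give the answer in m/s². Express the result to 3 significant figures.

3.57 × 10⁻³ m/s²

a_tidal = 2GMr/d³
        = 2 × (6.674 × 10⁻¹¹) × (1.90 × 10²⁷) × (83500) / (1.81 × 10⁸)³
        = 3.57 × 10⁻³ m/s²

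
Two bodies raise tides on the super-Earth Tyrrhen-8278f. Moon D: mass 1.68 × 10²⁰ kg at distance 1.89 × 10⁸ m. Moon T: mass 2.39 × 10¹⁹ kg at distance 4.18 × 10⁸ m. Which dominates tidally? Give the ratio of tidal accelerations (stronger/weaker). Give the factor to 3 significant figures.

Moon D, by a factor of ≈ 76.0

Tidal acceleration ∝ M/d³, so compare M/d³ for each.
Moon D: (1.68 × 10²⁰) / (1.89 × 10⁸)³ = 2.488 × 10⁻⁵
Moon T: (2.39 × 10¹⁹) / (4.18 × 10⁸)³ = 3.272 × 10⁻⁷
Ratio (larger/smaller) = 76.0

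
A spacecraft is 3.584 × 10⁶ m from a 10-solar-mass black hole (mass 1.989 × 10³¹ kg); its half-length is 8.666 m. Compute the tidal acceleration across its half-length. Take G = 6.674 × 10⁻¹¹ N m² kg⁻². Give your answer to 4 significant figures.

The tidal stretch is the gradient of GM/d² times the body's extent r, hence the 1/d³ dependence.
Δg = 2GMr/d³
   = 2 × (6.674 × 10⁻¹¹) × (1.989 × 10³¹) × (8.666) / (3.584 × 10⁶)³
   = 4.998 × 10² m/s²

4.998 × 10² m/s²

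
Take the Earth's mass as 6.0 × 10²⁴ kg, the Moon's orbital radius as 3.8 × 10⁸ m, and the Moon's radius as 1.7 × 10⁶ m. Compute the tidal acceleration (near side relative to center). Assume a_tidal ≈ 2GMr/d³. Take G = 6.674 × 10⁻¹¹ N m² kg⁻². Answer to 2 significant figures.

2.5 × 10⁻⁵ m/s²

a_tidal = 2GMr/d³
        = 2 × (6.674 × 10⁻¹¹) × (6.0 × 10²⁴) × (1.7 × 10⁶) / (3.8 × 10⁸)³
        = 2.5 × 10⁻⁵ m/s²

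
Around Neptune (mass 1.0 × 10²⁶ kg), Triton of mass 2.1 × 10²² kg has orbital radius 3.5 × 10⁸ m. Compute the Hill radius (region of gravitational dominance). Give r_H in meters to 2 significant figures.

1.4 × 10⁷ m

r_H ≈ a (m/3M)^(1/3)
    = (3.5 × 10⁸) × (2.1 × 10²² / (3 × 1.0 × 10²⁶))^(1/3)
    = 1.4 × 10⁷ m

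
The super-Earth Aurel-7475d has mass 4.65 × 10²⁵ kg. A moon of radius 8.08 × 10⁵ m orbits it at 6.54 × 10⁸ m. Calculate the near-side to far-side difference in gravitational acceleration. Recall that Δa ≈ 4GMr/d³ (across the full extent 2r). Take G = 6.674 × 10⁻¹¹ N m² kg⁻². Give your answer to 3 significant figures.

a_tidal = 4GMr/d³
        = 4 × (6.674 × 10⁻¹¹) × (4.65 × 10²⁵) × (8.08 × 10⁵) / (6.54 × 10⁸)³
        = 3.59 × 10⁻⁵ m/s²

3.59 × 10⁻⁵ m/s²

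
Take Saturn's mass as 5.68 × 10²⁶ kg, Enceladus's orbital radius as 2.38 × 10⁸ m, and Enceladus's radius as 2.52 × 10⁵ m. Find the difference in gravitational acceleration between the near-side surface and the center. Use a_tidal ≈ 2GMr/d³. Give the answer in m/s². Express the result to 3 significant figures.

1.42 × 10⁻³ m/s²

Since r ≪ d, expand the inverse-square field across one radius to get the leading 2GMr/d³ term.
a_tidal = 2GMr/d³
        = 2 × (6.674 × 10⁻¹¹) × (5.68 × 10²⁶) × (2.52 × 10⁵) / (2.38 × 10⁸)³
        = 1.42 × 10⁻³ m/s²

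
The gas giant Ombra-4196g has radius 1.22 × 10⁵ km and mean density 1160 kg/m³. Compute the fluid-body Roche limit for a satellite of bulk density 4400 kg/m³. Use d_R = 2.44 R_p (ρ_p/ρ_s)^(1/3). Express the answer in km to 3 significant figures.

d_R = 2.44 × 1.22 × 10⁵ km × (1160/4400)^(1/3)
    = 1.91 × 10⁵ km

1.91 × 10⁵ km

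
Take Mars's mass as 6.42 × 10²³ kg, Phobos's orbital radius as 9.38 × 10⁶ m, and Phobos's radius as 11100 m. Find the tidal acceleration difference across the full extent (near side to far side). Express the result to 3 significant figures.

2.31 × 10⁻³ m/s²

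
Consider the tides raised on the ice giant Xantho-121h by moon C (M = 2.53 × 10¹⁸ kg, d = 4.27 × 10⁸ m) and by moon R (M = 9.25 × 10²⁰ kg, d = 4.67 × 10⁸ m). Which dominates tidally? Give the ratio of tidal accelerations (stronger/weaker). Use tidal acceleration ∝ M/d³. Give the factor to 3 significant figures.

Compare M/d³ for the two perturbers:
Moon C: (2.53 × 10¹⁸) / (4.27 × 10⁸)³ = 3.250 × 10⁻⁸
Moon R: (9.25 × 10²⁰) / (4.67 × 10⁸)³ = 9.082 × 10⁻⁶
Ratio (larger/smaller) = 279

Moon R, by a factor of ≈ 279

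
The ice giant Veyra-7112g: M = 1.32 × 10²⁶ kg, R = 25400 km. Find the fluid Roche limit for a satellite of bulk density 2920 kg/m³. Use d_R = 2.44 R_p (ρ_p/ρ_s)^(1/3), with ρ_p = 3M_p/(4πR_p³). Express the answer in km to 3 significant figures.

ρ_p = 3M_p/(4πR_p³) = 3 × (1.32 × 10²⁶) / (4π × (2.54 × 10⁷ m)³) = 1920 kg/m³
d_R = 2.44 × 25400 km × (1920/2920)^(1/3)
    = 53900 km

53900 km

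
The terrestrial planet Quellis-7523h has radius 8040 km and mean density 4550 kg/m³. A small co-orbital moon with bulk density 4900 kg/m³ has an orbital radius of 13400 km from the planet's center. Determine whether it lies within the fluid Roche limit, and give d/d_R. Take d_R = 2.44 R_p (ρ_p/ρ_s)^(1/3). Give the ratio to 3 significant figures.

inside; d/d_R ≈ 0.700

d_R = 2.44 × (8040 km) × (4550/4900)^(1/3) = 19140 km
d/d_R = (13400) / (19140) = 0.700
Since d/d_R < 1, the body is inside the Roche limit.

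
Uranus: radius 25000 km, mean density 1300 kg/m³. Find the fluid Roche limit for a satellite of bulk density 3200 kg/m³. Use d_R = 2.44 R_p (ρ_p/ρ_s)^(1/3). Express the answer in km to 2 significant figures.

d_R = 2.44 × 25000 km × (1300/3200)^(1/3)
    = 45000 km

45000 km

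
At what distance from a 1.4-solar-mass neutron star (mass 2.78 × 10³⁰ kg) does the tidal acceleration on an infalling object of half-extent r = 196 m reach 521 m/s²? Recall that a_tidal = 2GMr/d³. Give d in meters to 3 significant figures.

2GMr/d³ = a_tidal  ⇒  d = (2GMr / a_tidal)^(1/3)
d = (2 × 6.674×10⁻¹¹ × (2.78 × 10³⁰) × (196) / (521))^(1/3)
  = 5.19 × 10⁶ m

5.19 × 10⁶ m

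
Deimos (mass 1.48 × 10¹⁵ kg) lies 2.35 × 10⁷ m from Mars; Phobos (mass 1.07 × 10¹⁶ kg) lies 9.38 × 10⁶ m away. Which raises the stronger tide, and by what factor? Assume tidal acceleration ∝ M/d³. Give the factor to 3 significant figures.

The tide-raising term goes as M/d³ (the gradient of a 1/d² field).
Deimos: (1.48 × 10¹⁵) / (2.35 × 10⁷)³ = 1.140 × 10⁻⁷
Phobos: (1.07 × 10¹⁶) / (9.38 × 10⁶)³ = 1.297 × 10⁻⁵
Ratio (larger/smaller) = 114

Phobos, by a factor of ≈ 114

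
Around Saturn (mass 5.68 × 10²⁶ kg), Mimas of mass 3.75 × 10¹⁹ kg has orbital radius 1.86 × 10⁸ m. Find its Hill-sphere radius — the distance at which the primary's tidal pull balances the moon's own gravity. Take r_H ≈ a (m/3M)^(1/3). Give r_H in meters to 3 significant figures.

r_H ≈ a (m/3M)^(1/3)
    = (1.86 × 10⁸) × (3.75 × 10¹⁹ / (3 × 5.68 × 10²⁶))^(1/3)
    = 5.21 × 10⁵ m

5.21 × 10⁵ m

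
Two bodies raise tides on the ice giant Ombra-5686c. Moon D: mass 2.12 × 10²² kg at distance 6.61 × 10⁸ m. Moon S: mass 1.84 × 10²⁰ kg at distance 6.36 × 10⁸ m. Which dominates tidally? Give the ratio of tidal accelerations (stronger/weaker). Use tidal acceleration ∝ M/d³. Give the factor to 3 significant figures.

Tidal stretch scales as M/d³; compute that for each body.
Moon D: (2.12 × 10²²) / (6.61 × 10⁸)³ = 7.341 × 10⁻⁵
Moon S: (1.84 × 10²⁰) / (6.36 × 10⁸)³ = 7.152 × 10⁻⁷
Ratio (larger/smaller) = 103

Moon D, by a factor of ≈ 103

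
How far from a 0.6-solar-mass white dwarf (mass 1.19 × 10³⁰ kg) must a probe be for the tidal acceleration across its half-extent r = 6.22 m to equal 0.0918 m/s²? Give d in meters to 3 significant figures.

2GMr/d³ = a_tidal  ⇒  d = (2GMr / a_tidal)^(1/3)
d = (2 × 6.674×10⁻¹¹ × (1.19 × 10³⁰) × (6.22) / (0.0918))^(1/3)
  = 2.21 × 10⁷ m

2.21 × 10⁷ m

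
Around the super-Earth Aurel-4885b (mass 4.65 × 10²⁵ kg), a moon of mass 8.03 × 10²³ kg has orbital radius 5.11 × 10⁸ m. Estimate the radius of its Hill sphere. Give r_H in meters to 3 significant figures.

9.16 × 10⁷ m

r_H ≈ a (m/3M)^(1/3)
    = (5.11 × 10⁸) × (8.03 × 10²³ / (3 × 4.65 × 10²⁵))^(1/3)
    = 9.16 × 10⁷ m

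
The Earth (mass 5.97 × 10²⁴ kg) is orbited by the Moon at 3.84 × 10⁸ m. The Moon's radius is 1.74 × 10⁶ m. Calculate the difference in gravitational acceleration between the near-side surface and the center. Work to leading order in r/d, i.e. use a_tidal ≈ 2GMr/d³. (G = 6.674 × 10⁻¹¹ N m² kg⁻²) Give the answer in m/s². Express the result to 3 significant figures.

2.45 × 10⁻⁵ m/s²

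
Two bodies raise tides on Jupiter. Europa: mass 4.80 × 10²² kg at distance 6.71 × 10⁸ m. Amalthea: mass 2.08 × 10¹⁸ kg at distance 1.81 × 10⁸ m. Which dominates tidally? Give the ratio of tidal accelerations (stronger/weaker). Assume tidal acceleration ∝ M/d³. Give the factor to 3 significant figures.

The tide-raising term goes as M/d³ (the gradient of a 1/d² field).
Europa: (4.80 × 10²²) / (6.71 × 10⁸)³ = 1.589 × 10⁻⁴
Amalthea: (2.08 × 10¹⁸) / (1.81 × 10⁸)³ = 3.508 × 10⁻⁷
Ratio (larger/smaller) = 453

Europa, by a factor of ≈ 453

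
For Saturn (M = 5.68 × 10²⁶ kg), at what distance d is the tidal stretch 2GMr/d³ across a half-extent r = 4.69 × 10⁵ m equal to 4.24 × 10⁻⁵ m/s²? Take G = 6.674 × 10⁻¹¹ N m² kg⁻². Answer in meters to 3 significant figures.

9.43 × 10⁸ m

2GMr/d³ = a_tidal  ⇒  d = (2GMr / a_tidal)^(1/3)
d = (2 × 6.674×10⁻¹¹ × (5.68 × 10²⁶) × (4.69 × 10⁵) / (4.24 × 10⁻⁵))^(1/3)
  = 9.43 × 10⁸ m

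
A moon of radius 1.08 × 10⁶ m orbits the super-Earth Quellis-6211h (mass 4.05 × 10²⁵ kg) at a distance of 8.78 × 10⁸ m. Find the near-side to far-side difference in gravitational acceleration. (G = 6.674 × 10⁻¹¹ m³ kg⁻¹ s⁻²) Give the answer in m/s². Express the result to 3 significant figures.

1.73 × 10⁻⁵ m/s²

Differencing GM/(d−r)² and GM/(d+r)² to first order in r/d gives 4GMr/d³.
Δg = 4GMr/d³
   = 4 × (6.674 × 10⁻¹¹) × (4.05 × 10²⁵) × (1.08 × 10⁶) / (8.78 × 10⁸)³
   = 1.73 × 10⁻⁵ m/s²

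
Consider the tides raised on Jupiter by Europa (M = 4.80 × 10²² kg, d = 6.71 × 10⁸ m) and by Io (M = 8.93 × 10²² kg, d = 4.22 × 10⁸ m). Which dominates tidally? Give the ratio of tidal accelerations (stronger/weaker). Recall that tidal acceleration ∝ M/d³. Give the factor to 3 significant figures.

Io, by a factor of ≈ 7.48

Tidal stretch scales as M/d³; compute that for each body.
Europa: (4.80 × 10²²) / (6.71 × 10⁸)³ = 1.589 × 10⁻⁴
Io: (8.93 × 10²²) / (4.22 × 10⁸)³ = 1.188 × 10⁻³
Ratio (larger/smaller) = 7.48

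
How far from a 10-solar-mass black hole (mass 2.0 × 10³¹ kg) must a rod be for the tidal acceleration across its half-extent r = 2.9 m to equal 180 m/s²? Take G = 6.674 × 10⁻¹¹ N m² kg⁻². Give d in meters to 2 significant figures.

3.5 × 10⁶ m

2GMr/d³ = a_tidal  ⇒  d = (2GMr / a_tidal)^(1/3)
d = (2 × 6.674×10⁻¹¹ × (2.0 × 10³¹) × (2.9) / (180))^(1/3)
  = 3.5 × 10⁶ m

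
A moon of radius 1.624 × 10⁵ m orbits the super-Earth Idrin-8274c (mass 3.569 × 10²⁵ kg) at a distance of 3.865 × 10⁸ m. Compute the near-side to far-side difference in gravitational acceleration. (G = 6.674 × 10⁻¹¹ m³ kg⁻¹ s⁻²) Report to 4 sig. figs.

2.680 × 10⁻⁵ m/s²

Δg = 4GMr/d³
   = 4 × (6.674 × 10⁻¹¹) × (3.569 × 10²⁵) × (1.624 × 10⁵) / (3.865 × 10⁸)³
   = 2.680 × 10⁻⁵ m/s²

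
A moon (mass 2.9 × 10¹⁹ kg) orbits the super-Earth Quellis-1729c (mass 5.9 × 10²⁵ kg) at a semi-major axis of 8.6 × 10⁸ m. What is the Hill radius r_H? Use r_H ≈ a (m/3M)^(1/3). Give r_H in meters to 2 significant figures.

r_H ≈ a (m/3M)^(1/3)
    = (8.6 × 10⁸) × (2.9 × 10¹⁹ / (3 × 5.9 × 10²⁵))^(1/3)
    = 4.7 × 10⁶ m

4.7 × 10⁶ m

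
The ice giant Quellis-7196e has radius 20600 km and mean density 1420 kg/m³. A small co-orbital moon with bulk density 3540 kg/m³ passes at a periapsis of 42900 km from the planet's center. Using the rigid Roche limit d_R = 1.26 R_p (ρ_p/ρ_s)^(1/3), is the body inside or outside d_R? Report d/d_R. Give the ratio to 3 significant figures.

d_R = 1.26 × (20600 km) × (1420/3540)^(1/3) = 19140 km
d/d_R = (42900) / (19140) = 2.24
Since d/d_R > 1, the body is outside the Roche limit.

outside; d/d_R ≈ 2.24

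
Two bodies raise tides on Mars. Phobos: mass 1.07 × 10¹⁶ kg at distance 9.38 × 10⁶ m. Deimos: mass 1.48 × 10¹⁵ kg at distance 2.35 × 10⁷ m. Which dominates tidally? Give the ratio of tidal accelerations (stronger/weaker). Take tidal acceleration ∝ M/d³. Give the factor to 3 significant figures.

The tide-raising term goes as M/d³ (the gradient of a 1/d² field).
Phobos: (1.07 × 10¹⁶) / (9.38 × 10⁶)³ = 1.297 × 10⁻⁵
Deimos: (1.48 × 10¹⁵) / (2.35 × 10⁷)³ = 1.140 × 10⁻⁷
Ratio (larger/smaller) = 114

Phobos, by a factor of ≈ 114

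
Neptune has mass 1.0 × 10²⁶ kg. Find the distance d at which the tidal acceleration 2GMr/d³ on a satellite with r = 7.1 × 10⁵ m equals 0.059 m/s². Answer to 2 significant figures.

2GMr/d³ = a_tidal  ⇒  d = (2GMr / a_tidal)^(1/3)
d = (2 × 6.674×10⁻¹¹ × (1.0 × 10²⁶) × (7.1 × 10⁵) / (0.059))^(1/3)
  = 5.4 × 10⁷ m

5.4 × 10⁷ m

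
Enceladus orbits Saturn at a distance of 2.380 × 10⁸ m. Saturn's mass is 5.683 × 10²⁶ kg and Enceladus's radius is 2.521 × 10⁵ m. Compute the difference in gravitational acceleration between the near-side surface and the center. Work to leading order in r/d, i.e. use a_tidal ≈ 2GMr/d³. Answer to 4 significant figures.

1.419 × 10⁻³ m/s²

Differencing GM/(d−r)² and GM/d² to first order in r/d gives 2GMr/d³.
Δg = 2GMr/d³
   = 2 × (6.674 × 10⁻¹¹) × (5.683 × 10²⁶) × (2.521 × 10⁵) / (2.380 × 10⁸)³
   = 1.419 × 10⁻³ m/s²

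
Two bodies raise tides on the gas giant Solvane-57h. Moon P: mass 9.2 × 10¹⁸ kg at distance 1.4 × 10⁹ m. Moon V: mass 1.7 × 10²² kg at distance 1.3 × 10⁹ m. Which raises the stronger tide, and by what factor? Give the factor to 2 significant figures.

Moon V, by a factor of ≈ 2300

Compare M/d³ for the two perturbers:
Moon P: (9.2 × 10¹⁸) / (1.4 × 10⁹)³ = 3.353 × 10⁻⁹
Moon V: (1.7 × 10²²) / (1.3 × 10⁹)³ = 7.738 × 10⁻⁶
Ratio (larger/smaller) = 2300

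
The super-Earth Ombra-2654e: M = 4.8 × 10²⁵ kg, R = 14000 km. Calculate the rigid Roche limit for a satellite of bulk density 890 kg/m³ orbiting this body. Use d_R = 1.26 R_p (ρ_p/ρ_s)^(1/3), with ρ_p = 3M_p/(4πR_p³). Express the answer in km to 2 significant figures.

ρ_p = 3M_p/(4πR_p³) = 3 × (4.8 × 10²⁵) / (4π × (1.4 × 10⁷ m)³) = 4200 kg/m³
d_R = 1.26 × 14000 km × (4200/890)^(1/3)
    = 30000 km

30000 km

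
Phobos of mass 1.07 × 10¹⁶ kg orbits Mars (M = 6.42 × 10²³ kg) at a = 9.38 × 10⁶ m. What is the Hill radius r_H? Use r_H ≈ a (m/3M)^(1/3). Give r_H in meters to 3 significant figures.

r_H ≈ a (m/3M)^(1/3)
    = (9.38 × 10⁶) × (1.07 × 10¹⁶ / (3 × 6.42 × 10²³))^(1/3)
    = 1.66 × 10⁴ m

1.66 × 10⁴ m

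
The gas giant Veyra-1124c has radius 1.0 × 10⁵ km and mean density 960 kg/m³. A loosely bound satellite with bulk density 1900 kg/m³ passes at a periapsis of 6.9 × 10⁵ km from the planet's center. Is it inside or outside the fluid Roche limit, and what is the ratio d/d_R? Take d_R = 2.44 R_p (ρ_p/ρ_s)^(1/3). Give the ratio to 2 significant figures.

d_R = 2.44 × (1.0 × 10⁵ km) × (960/1900)^(1/3) = 1.943 × 10⁵ km
d/d_R = (6.9 × 10⁵) / (1.943 × 10⁵) = 3.6
Since d/d_R > 1, the body is outside the Roche limit.

outside; d/d_R ≈ 3.6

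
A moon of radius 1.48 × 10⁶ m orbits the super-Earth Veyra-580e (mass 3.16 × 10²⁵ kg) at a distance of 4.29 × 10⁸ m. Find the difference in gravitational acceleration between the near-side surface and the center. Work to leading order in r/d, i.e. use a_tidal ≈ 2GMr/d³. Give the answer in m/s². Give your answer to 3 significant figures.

a_tidal = 2GMr/d³
        = 2 × (6.674 × 10⁻¹¹) × (3.16 × 10²⁵) × (1.48 × 10⁶) / (4.29 × 10⁸)³
        = 7.91 × 10⁻⁵ m/s²

7.91 × 10⁻⁵ m/s²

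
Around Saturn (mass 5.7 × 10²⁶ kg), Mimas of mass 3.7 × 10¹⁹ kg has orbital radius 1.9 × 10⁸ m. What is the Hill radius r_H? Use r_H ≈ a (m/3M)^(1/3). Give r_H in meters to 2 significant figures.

r_H ≈ a (m/3M)^(1/3)
    = (1.9 × 10⁸) × (3.7 × 10¹⁹ / (3 × 5.7 × 10²⁶))^(1/3)
    = 5.3 × 10⁵ m

5.3 × 10⁵ m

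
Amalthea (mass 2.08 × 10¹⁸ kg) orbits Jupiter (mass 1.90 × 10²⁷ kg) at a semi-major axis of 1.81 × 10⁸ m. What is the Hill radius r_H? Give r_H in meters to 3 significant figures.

r_H ≈ a (m/3M)^(1/3)
    = (1.81 × 10⁸) × (2.08 × 10¹⁸ / (3 × 1.90 × 10²⁷))^(1/3)
    = 1.29 × 10⁵ m

1.29 × 10⁵ m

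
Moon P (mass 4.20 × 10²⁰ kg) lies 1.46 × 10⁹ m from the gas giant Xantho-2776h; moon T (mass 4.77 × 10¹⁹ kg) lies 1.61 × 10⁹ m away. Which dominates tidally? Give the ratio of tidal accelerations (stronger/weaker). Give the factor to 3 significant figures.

Moon P, by a factor of ≈ 11.8

Tidal stretch scales as M/d³; compute that for each body.
Moon P: (4.20 × 10²⁰) / (1.46 × 10⁹)³ = 1.350 × 10⁻⁷
Moon T: (4.77 × 10¹⁹) / (1.61 × 10⁹)³ = 1.143 × 10⁻⁸
Ratio (larger/smaller) = 11.8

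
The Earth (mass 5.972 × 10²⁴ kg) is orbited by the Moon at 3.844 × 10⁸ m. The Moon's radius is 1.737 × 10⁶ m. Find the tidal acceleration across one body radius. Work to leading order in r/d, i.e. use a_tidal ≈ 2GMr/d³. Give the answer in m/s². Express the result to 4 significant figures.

2.438 × 10⁻⁵ m/s²

Since r ≪ d, expand the inverse-square field across one radius to get the leading 2GMr/d³ term.
Δa = 2GMr/d³
   = 2 × (6.674 × 10⁻¹¹) × (5.972 × 10²⁴) × (1.737 × 10⁶) / (3.844 × 10⁸)³
   = 2.438 × 10⁻⁵ m/s²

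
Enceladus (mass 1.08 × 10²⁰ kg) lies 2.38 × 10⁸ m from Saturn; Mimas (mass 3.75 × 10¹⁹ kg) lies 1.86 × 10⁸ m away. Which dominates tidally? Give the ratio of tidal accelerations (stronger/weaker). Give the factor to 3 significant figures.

The tide-raising term goes as M/d³ (the gradient of a 1/d² field).
Enceladus: (1.08 × 10²⁰) / (2.38 × 10⁸)³ = 8.011 × 10⁻⁶
Mimas: (3.75 × 10¹⁹) / (1.86 × 10⁸)³ = 5.828 × 10⁻⁶
Ratio (larger/smaller) = 1.37

Enceladus, by a factor of ≈ 1.37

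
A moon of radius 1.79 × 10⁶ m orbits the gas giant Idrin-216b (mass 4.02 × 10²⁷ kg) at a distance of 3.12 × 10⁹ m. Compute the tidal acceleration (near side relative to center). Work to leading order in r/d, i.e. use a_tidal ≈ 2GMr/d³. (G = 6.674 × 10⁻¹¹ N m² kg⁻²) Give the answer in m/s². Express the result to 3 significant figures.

3.16 × 10⁻⁵ m/s²

Differencing GM/(d−r)² and GM/d² to first order in r/d gives 2GMr/d³.
Δa = 2GMr/d³
   = 2 × (6.674 × 10⁻¹¹) × (4.02 × 10²⁷) × (1.79 × 10⁶) / (3.12 × 10⁹)³
   = 3.16 × 10⁻⁵ m/s²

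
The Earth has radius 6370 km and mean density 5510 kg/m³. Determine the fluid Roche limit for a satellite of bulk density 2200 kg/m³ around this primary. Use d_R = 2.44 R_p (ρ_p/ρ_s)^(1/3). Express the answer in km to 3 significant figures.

21100 km

d_R = 2.44 × 6370 km × (5510/2200)^(1/3)
    = 21100 km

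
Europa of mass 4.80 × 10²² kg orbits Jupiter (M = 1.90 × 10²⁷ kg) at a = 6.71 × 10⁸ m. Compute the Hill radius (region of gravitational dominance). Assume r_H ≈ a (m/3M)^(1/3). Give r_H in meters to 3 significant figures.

1.37 × 10⁷ m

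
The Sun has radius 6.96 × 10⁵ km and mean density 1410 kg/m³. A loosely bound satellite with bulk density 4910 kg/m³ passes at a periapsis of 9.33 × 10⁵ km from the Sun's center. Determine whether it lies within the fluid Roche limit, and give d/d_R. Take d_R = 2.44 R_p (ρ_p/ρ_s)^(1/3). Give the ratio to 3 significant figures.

d_R = 2.44 × (6.96 × 10⁵ km) × (1410/4910)^(1/3) = 1.120 × 10⁶ km
d/d_R = (9.33 × 10⁵) / (1.120 × 10⁶) = 0.833
Since d/d_R < 1, the body is inside the Roche limit.

inside; d/d_R ≈ 0.833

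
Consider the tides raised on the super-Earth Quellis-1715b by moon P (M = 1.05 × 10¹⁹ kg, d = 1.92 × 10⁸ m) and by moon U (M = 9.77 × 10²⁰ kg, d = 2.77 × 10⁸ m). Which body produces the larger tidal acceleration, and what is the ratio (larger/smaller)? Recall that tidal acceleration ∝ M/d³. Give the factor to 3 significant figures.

The tide-raising term goes as M/d³ (the gradient of a 1/d² field).
Moon P: (1.05 × 10¹⁹) / (1.92 × 10⁸)³ = 1.483 × 10⁻⁶
Moon U: (9.77 × 10²⁰) / (2.77 × 10⁸)³ = 4.597 × 10⁻⁵
Ratio (larger/smaller) = 31.0

Moon U, by a factor of ≈ 31.0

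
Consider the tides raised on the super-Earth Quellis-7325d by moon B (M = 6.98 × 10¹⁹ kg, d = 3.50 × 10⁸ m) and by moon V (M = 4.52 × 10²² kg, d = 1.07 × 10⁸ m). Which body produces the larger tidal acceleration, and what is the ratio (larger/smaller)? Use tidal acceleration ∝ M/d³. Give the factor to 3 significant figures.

The tide-raising term goes as M/d³ (the gradient of a 1/d² field).
Moon B: (6.98 × 10¹⁹) / (3.50 × 10⁸)³ = 1.628 × 10⁻⁶
Moon V: (4.52 × 10²²) / (1.07 × 10⁸)³ = 3.690 × 10⁻²
Ratio (larger/smaller) = 22700

Moon V, by a factor of ≈ 22700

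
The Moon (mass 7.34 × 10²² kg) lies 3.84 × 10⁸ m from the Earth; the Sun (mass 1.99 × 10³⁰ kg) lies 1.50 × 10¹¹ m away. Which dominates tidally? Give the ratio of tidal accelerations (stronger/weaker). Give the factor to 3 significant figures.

The Moon, by a factor of ≈ 2.20

Compare M/d³ for the two perturbers:
The Moon: (7.34 × 10²²) / (3.84 × 10⁸)³ = 1.296 × 10⁻³
The Sun: (1.99 × 10³⁰) / (1.50 × 10¹¹)³ = 5.896 × 10⁻⁴
Ratio (larger/smaller) = 2.20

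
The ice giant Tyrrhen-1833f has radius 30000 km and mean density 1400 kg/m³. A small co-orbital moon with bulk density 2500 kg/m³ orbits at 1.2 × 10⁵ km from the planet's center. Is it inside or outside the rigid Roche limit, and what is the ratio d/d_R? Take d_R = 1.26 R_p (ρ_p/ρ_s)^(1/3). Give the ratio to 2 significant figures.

d_R = 1.26 × (30000 km) × (1400/2500)^(1/3) = 31160 km
d/d_R = (1.2 × 10⁵) / (31160) = 3.9
Since d/d_R > 1, the body is outside the Roche limit.

outside; d/d_R ≈ 3.9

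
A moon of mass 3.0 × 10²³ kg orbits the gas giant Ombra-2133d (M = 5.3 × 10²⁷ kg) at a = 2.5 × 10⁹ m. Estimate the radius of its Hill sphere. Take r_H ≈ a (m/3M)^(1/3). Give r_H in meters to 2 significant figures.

6.7 × 10⁷ m

r_H ≈ a (m/3M)^(1/3)
    = (2.5 × 10⁹) × (3.0 × 10²³ / (3 × 5.3 × 10²⁷))^(1/3)
    = 6.7 × 10⁷ m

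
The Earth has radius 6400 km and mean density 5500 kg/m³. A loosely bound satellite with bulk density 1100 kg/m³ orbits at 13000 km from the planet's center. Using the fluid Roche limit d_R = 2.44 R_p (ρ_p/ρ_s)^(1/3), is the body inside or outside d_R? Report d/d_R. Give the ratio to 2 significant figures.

inside; d/d_R ≈ 0.49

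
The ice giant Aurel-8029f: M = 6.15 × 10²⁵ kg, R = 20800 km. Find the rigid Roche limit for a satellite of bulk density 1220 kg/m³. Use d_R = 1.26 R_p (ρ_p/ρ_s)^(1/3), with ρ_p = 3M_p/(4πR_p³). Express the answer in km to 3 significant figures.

ρ_p = 3M_p/(4πR_p³) = 3 × (6.15 × 10²⁵) / (4π × (2.08 × 10⁷ m)³) = 1630 kg/m³
d_R = 1.26 × 20800 km × (1630/1220)^(1/3)
    = 28900 km

28900 km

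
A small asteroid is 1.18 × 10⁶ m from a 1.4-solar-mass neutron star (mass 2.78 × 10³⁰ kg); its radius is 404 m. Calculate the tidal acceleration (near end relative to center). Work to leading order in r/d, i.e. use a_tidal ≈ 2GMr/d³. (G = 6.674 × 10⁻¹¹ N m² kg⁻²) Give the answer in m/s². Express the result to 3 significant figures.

9.12 × 10⁴ m/s²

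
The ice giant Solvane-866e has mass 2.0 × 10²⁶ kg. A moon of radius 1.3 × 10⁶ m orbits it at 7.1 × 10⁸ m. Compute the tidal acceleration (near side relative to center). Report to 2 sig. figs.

Since r ≪ d, expand the inverse-square field across one radius to get the leading 2GMr/d³ term.
a_tidal = 2GMr/d³
        = 2 × (6.674 × 10⁻¹¹) × (2.0 × 10²⁶) × (1.3 × 10⁶) / (7.1 × 10⁸)³
        = 9.7 × 10⁻⁵ m/s²

9.7 × 10⁻⁵ m/s²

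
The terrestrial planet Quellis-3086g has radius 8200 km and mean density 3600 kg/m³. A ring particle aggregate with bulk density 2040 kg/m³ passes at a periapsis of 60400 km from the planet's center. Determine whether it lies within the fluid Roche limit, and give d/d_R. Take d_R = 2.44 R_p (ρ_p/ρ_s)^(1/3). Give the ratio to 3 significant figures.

outside; d/d_R ≈ 2.50

d_R = 2.44 × (8200 km) × (3600/2040)^(1/3) = 24180 km
d/d_R = (60400) / (24180) = 2.50
Since d/d_R > 1, the body is outside the Roche limit.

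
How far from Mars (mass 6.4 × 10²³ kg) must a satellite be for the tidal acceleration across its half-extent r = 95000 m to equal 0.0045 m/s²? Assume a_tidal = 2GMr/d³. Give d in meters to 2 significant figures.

1.2 × 10⁷ m

2GMr/d³ = a_tidal  ⇒  d = (2GMr / a_tidal)^(1/3)
d = (2 × 6.674×10⁻¹¹ × (6.4 × 10²³) × (95000) / (0.0045))^(1/3)
  = 1.2 × 10⁷ m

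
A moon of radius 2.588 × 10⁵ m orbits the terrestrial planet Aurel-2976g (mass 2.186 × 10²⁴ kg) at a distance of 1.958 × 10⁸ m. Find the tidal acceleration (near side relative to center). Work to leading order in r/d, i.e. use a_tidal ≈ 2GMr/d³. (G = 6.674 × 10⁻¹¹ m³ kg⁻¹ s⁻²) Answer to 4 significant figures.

1.006 × 10⁻⁵ m/s²

Δg = 2GMr/d³
   = 2 × (6.674 × 10⁻¹¹) × (2.186 × 10²⁴) × (2.588 × 10⁵) / (1.958 × 10⁸)³
   = 1.006 × 10⁻⁵ m/s²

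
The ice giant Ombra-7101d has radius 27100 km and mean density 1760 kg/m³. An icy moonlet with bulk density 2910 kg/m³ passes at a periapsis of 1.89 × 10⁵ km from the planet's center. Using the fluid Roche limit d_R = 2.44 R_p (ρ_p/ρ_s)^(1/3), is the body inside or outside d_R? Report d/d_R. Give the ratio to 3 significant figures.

outside; d/d_R ≈ 3.38

d_R = 2.44 × (27100 km) × (1760/2910)^(1/3) = 55920 km
d/d_R = (1.89 × 10⁵) / (55920) = 3.38
Since d/d_R > 1, the body is outside the Roche limit.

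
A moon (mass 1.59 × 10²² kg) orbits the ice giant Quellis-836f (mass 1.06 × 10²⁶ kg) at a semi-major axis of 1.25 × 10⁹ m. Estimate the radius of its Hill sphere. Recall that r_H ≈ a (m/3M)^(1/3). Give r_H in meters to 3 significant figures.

4.61 × 10⁷ m

r_H ≈ a (m/3M)^(1/3)
    = (1.25 × 10⁹) × (1.59 × 10²² / (3 × 1.06 × 10²⁶))^(1/3)
    = 4.61 × 10⁷ m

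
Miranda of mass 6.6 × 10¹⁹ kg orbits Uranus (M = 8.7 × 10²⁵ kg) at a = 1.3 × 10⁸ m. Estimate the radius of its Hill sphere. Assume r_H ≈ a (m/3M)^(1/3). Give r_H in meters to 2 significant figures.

r_H ≈ a (m/3M)^(1/3)
    = (1.3 × 10⁸) × (6.6 × 10¹⁹ / (3 × 8.7 × 10²⁵))^(1/3)
    = 8.2 × 10⁵ m

8.2 × 10⁵ m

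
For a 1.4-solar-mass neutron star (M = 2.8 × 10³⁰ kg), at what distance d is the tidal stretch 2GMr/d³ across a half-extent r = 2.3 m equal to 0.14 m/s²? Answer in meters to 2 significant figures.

2GMr/d³ = a_tidal  ⇒  d = (2GMr / a_tidal)^(1/3)
d = (2 × 6.674×10⁻¹¹ × (2.8 × 10³⁰) × (2.3) / (0.14))^(1/3)
  = 1.8 × 10⁷ m

1.8 × 10⁷ m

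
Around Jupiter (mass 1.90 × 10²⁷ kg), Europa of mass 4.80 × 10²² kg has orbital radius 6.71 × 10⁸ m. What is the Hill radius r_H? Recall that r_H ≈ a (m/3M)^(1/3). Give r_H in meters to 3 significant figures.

1.37 × 10⁷ m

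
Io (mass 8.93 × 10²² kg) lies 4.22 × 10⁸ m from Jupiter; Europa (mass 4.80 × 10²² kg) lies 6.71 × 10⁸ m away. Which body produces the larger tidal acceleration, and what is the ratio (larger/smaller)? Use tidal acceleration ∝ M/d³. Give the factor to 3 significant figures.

Tidal stretch scales as M/d³; compute that for each body.
Io: (8.93 × 10²²) / (4.22 × 10⁸)³ = 1.188 × 10⁻³
Europa: (4.80 × 10²²) / (6.71 × 10⁸)³ = 1.589 × 10⁻⁴
Ratio (larger/smaller) = 7.48

Io, by a factor of ≈ 7.48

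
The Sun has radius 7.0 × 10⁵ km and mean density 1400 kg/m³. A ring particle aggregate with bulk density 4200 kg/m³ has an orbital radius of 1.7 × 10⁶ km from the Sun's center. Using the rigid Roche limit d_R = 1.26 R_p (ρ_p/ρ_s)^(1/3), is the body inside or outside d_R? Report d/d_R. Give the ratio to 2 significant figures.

d_R = 1.26 × (7.0 × 10⁵ km) × (1400/4200)^(1/3) = 6.115 × 10⁵ km
d/d_R = (1.7 × 10⁶) / (6.115 × 10⁵) = 2.8
Since d/d_R > 1, the body is outside the Roche limit.

outside; d/d_R ≈ 2.8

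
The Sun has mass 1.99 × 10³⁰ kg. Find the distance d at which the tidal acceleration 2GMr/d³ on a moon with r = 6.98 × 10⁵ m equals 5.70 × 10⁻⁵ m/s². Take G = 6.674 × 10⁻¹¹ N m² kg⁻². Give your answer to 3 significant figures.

1.48 × 10¹⁰ m

2GMr/d³ = a_tidal  ⇒  d = (2GMr / a_tidal)^(1/3)
d = (2 × 6.674×10⁻¹¹ × (1.99 × 10³⁰) × (6.98 × 10⁵) / (5.70 × 10⁻⁵))^(1/3)
  = 1.48 × 10¹⁰ m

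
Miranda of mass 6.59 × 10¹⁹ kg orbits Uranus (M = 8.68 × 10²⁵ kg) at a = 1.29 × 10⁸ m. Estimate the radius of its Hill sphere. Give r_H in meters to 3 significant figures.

8.16 × 10⁵ m

r_H ≈ a (m/3M)^(1/3)
    = (1.29 × 10⁸) × (6.59 × 10¹⁹ / (3 × 8.68 × 10²⁵))^(1/3)
    = 8.16 × 10⁵ m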